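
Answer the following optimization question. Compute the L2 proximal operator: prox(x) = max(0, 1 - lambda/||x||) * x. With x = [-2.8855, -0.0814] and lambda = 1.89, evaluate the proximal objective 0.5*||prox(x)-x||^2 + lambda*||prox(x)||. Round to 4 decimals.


Step 1: Compute ||x||.
||x|| = 2.8866
Step 2: Compute scaling factor.
scale = max(0, 1 - 1.89/2.8866) = 0.3453
Step 3: prox(x) = [-0.9963, -0.0281]
||prox(x)|| = 0.9966
Step 4: Proximal objective.
0.5*||prox-x||^2 = 1.7861
lambda*||prox|| = 1.8836
Total = 3.6697


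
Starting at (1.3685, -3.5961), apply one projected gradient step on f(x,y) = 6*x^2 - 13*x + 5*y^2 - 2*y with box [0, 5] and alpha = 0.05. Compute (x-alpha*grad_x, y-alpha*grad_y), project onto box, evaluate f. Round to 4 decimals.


Step 1: Compute gradient at (1.3685, -3.5961).
grad_x = 2*6*1.3685 - 13 = 3.422
grad_y = 2*5*-3.5961 - 2 = -37.961
Step 2: Gradient step.
x_raw = 1.3685 - 0.05*3.422 = 1.1974
y_raw = -3.5961 - 0.05*-37.961 = -1.6981
Step 3: Project onto [0, 5].
x_proj = clip(1.1974) = 1.1974
y_proj = clip(-1.6981) = 0.0
Step 4: Evaluate f.
f(1.1974, 0.0) = -6.9636


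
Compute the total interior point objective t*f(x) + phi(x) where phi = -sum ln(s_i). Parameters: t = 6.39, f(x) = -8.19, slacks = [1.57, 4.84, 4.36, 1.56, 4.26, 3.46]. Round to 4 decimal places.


Step 1: Compute log-barrier.
ln values: [0.4511, 1.5769, 1.4725, 0.4447, 1.4493, 1.2413]
phi = -(0.4511 + 1.5769 + 1.4725 + 0.4447 + 1.4493 + 1.2413) = -6.6357
Step 2: Compute augmented objective.
t*f(x) = 6.39*-8.19 = -52.3341
Total = -52.3341 - 6.6357 = -58.9698


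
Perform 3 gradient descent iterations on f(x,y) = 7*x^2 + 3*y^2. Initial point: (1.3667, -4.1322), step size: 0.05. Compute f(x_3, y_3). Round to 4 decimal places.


Gradient descent on f(x,y) = 7*x^2 + 3*y^2.
Starting point: (1.3667, -4.1322), alpha = 0.05
Step 1: grad_x = 2*7*1.3667 = 19.1338, grad_y = 2*3*-4.1322 = -24.7932
  x_1 = 1.3667 - 0.05*19.1338 = 0.41
  y_1 = -4.1322 - 0.05*-24.7932 = -2.8925
Step 2: grad_x = 2*7*0.41 = 5.7401, grad_y = 2*3*-2.8925 = -17.3552
  x_2 = 0.41 - 0.05*5.7401 = 0.123
  y_2 = -2.8925 - 0.05*-17.3552 = -2.0248
Step 3: grad_x = 2*7*0.123 = 1.722, grad_y = 2*3*-2.0248 = -12.1487
  x_3 = 0.123 - 0.05*1.722 = 0.0369
  y_3 = -2.0248 - 0.05*-12.1487 = -1.4173
f(0.0369, -1.4173) = 7*0.0369^2 + 3*(-1.4173)^2 = 6.0361


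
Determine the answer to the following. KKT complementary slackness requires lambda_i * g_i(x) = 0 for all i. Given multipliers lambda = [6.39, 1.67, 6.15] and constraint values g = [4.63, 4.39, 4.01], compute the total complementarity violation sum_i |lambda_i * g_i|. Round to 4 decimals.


KKT complementary slackness check:
lambda_1 * g_1 = 6.39 * 4.63 = 29.5857
lambda_2 * g_2 = 1.67 * 4.39 = 7.3313
lambda_3 * g_3 = 6.15 * 4.01 = 24.6615
Total violation = 29.5857 + 7.3313 + 24.6615 = 61.5785


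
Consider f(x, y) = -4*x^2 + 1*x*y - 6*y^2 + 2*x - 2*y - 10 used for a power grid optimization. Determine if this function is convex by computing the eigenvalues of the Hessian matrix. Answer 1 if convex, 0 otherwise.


The Hessian of f(x,y) = -4*x^2 + 1*x*y - 6*y^2 + 2*x - 2*y - 10 is:
H = [[-8, 1], [1, -12]]
Trace = -8 - 12 = -20
Determinant = -8*-12 - (1)^2 = 95
Discriminant = (-20)^2 - 4*95 = 20.0
Eigenvalues: lambda_1 = -12.2361, lambda_2 = -7.7639
The function is not convex.

0


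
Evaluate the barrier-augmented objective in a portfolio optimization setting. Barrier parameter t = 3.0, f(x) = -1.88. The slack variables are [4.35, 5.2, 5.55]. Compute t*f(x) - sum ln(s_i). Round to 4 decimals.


Step 1: Compute log-barrier.
ln values: [1.4702, 1.6487, 1.7138]
phi = -(1.4702 + 1.6487 + 1.7138) = -4.8326
Step 2: Compute augmented objective.
t*f(x) = 3.0*-1.88 = -5.64
Total = -5.64 - 4.8326 = -10.4726


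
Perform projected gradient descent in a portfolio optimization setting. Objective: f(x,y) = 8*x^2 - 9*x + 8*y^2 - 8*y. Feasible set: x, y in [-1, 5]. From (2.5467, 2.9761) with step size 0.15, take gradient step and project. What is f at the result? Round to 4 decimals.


Step 1: Compute gradient at (2.5467, 2.9761).
grad_x = 2*8*2.5467 - 9 = 31.7472
grad_y = 2*8*2.9761 - 8 = 39.6176
Step 2: Gradient step.
x_raw = 2.5467 - 0.15*31.7472 = -2.2154
y_raw = 2.9761 - 0.15*39.6176 = -2.9665
Step 3: Project onto [-1, 5].
x_proj = clip(-2.2154) = -1.0
y_proj = clip(-2.9665) = -1.0
Step 4: Evaluate f.
f(-1.0, -1.0) = 33.0


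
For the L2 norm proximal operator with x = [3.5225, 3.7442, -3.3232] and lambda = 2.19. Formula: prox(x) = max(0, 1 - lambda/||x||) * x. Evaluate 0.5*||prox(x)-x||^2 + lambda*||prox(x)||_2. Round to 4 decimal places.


Step 1: Compute ||x||.
||x|| = 6.1213
Step 2: Compute scaling factor.
scale = max(0, 1 - 2.19/6.1213) = 0.6422
Step 3: prox(x) = [2.2623, 2.4047, -2.1343]
||prox(x)|| = 3.9313
Step 4: Proximal objective.
0.5*||prox-x||^2 = 2.3981
lambda*||prox|| = 8.6095
Total = 11.0077


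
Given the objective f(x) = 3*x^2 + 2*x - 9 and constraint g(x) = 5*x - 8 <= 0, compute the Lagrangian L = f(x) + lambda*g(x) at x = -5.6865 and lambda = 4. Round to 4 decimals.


Step 1: Evaluate f(x).
f(-5.6865) = 3*(-5.6865)^2 + 2*(-5.6865) - 9 = 76.6358
Step 2: Evaluate g(x).
g(-5.6865) = 5*-5.6865 - 8 = -36.4325
Step 3: Compute Lagrangian.
L = 76.6358 + 4*-36.4325 = -69.0942


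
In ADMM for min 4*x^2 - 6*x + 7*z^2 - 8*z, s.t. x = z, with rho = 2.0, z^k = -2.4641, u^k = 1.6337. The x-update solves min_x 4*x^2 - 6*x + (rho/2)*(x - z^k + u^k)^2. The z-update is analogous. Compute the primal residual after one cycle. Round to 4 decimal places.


ADMM iteration with rho = 2.0, z^k = -2.4641, u^k = 1.6337
Step 1: x-update.
Minimize 4*x^2 - 6*x + (2.0/2)*(x + 2.4641 + 1.6337)^2
FOC: (2*4 + 2.0)*x = 6 + 2.0*(-2.4641 - 1.6337)
x^{k+1} = -0.2196
Step 2: z-update.
Minimize 7*z^2 - 8*z + (2.0/2)*(-0.2196 - z + 1.6337)^2
FOC: (2*7 + 2.0)*z = 8 + 2.0*(-0.2196 + 1.6337)
z^{k+1} = 0.6768
Step 3: u-update.
u^{k+1} = 1.6337 - 0.2196 - 0.6768 = 0.7374
Step 4: Primal residual = |-0.2196 - 0.6768| = 0.8963


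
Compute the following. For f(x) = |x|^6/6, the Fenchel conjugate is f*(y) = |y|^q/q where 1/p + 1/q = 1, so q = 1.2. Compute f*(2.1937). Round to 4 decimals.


The conjugate exponent q satisfies 1/p + 1/q = 1.
p = 6, so q = 6/(6 - 1) = 1.2
|y|^q = 2.1937^1.2 = 2.5669
f*(2.1937) = 2.5669 / 1.2 = 2.1391


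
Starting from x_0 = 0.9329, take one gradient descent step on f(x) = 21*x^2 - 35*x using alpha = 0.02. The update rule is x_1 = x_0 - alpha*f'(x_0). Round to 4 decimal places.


We compute the gradient at x_0 and apply the update.
f'(x) = 42*x - 35
f'(0.9329) = 42*0.9329 - 35 = 4.1818
x_1 = 0.9329 - 0.02*4.1818 = 0.8493


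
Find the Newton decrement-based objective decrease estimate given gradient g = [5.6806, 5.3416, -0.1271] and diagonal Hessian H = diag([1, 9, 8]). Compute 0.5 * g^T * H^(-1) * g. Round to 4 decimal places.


Step 1: H is diagonal, so H^(-1) * g = [5.6806, 0.5935, -0.0159].
Step 2: g^T H^(-1) g = sum_i g_i^2 / H_ii
  = (5.6806)^2/1 + (5.3416)^2/9 + (-0.1271)^2/8
  = 32.2692 + 3.1703 + 0.002 = 35.4415
Step 3: Objective decrease = 0.5 * g^T H^(-1) g = 17.7208


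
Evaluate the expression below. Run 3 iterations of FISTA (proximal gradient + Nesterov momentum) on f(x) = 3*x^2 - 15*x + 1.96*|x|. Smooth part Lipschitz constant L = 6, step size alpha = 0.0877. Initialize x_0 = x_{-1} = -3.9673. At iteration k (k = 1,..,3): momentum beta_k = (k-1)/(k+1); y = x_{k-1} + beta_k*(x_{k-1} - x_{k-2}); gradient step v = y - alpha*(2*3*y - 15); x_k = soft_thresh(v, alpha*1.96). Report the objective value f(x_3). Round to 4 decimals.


FISTA on f(x) = 3*x^2 - 15*x + 1.96*|x|
L = 6, alpha = 0.0877
Iteration 1: beta = 0.0, y = -3.9673 + 0.0*(-3.9673 + 3.9673) = -3.9673
  grad(y) = -38.8038, v = y - alpha*grad = -0.5642
  prox(v) = soft_thresh(-0.5642, 0.1719) = -0.3923
Iteration 2: beta = 0.3333, y = -0.3923 + 0.3333*(-0.3923 + 3.9673) = 0.7993
  grad(y) = -10.2039, v = y - alpha*grad = 1.6942
  prox(v) = soft_thresh(1.6942, 0.1719) = 1.5223
Iteration 3: beta = 0.5, y = 1.5223 + 0.5*(1.5223 + 0.3923) = 2.4797
  grad(y) = -0.122, v = y - alpha*grad = 2.4904
  prox(v) = soft_thresh(2.4904, 0.1719) = 2.3185
f(x_3) = 3*2.3185^2 - 15*2.3185 + 1.96*|2.3185| = -14.1069


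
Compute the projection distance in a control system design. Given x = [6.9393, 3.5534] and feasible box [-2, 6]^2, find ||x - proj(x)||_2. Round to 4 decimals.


Project each component onto [-2, 6].
clip(6.9393) = 6.0, clip(3.5534) = 3.5534
Projection = [6.0, 3.5534]
Squared diffs: [0.8823, 0.0]
Distance = sqrt(0.8823) = 0.9393


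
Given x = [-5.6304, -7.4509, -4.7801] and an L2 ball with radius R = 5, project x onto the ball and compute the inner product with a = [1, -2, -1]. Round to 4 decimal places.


Step 1: Compute ||x|| (intermediates to 6 decimals).
||x|| = sqrt((-5.6304)^2 + (-7.4509)^2 + (-4.7801)^2) = 10.491266
Step 2: Project.
Since ||x|| > R, scale = R/||x|| = 5/10.491266 = 0.476587, proj(x) = scale * x
proj(x) = [-2.683375, -3.551002, -2.278134]
Step 3: Dot product.
a^T * proj(x) = 1*(-2.683375) - 2*(-3.551002) - 1*(-2.278134) = 6.6968


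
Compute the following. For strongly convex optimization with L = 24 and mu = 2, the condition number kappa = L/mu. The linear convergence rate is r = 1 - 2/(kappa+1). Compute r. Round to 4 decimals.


Step 1: Compute the condition number.
kappa = L/mu = 24/2 = 12.0
Step 2: Compute the convergence rate.
r = 1 - 2/(kappa + 1) = 1 - 2*mu/(L + mu) = (L - mu)/(L + mu) = 22/26 = 0.8462


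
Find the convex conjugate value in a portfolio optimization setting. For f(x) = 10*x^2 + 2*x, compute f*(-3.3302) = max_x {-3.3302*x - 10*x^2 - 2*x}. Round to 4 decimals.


f*(y) = sup_x {y*x - a*x^2 - b*x} = sup_x {(y-b)*x - a*x^2}
FOC: (y - b) - 2a*x = 0 => x* = (y - b)/(2a)
x* = (-3.3302 - 2)/(2*10) = -0.2665
f*(-3.3302) = (y-b)^2/(4a) = (-3.3302 - 2)^2/(4*10)
= 28.411/40 = 0.7103


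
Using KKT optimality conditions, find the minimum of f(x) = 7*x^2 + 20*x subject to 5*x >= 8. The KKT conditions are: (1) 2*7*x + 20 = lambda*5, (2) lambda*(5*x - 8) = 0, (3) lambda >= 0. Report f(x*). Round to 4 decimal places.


Step 1: Try lambda = 0 (constraint inactive).
x_unc = -20/(2*7) = -1.4286
Check: 5*-1.4286 = -7.143 < 8 -- violated!
Step 2: Constraint must be active: 5*x = 8
x* = 8/5 = 1.6
lambda = (2*7*1.6 + 20)/5 = 8.48
Step 3: Compute optimal value.
f(x*) = 7*1.6^2 + 20*1.6 = 49.92


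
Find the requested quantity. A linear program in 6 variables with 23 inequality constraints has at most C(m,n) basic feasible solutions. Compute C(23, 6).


Each vertex corresponds to some choice of n active constraints out of m, so the number of vertices is at most C(m, n) = m! / (n!(m-n)!).
m = 23, n = 6
Numerator: 23 * 22 * 21 * 20 * 19 * 18
Denominator: 6! = 720
C(23, 6) = 100947


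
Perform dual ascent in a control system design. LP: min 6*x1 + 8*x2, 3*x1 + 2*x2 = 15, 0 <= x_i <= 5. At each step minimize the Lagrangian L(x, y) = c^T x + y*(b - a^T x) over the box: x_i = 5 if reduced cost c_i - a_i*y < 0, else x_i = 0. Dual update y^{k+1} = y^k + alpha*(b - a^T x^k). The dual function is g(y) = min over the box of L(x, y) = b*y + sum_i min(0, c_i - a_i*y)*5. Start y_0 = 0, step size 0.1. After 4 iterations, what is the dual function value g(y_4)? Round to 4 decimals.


Dual ascent for LP: min 6*x1 + 8*x2, 3*x1 + 2*x2 = 15, 0 <= x_i <= 5
Step 1: y^k = 0.0, reduced costs: (6.0, 8.0)
  x^k = (0.0, 0.0), subgradient = b - a^T x = 15.0
  y^{k+1} = 0.0 + 0.1*15.0 = 1.5
Step 2: y^k = 1.5, reduced costs: (1.5, 5.0)
  x^k = (0.0, 0.0), subgradient = b - a^T x = 15.0
  y^{k+1} = 1.5 + 0.1*15.0 = 3.0
Step 3: y^k = 3.0, reduced costs: (-3.0, 2.0)
  x^k = (5.0, 0.0), subgradient = b - a^T x = 0.0
  y^{k+1} = 3.0 + 0.1*0.0 = 3.0
Step 4: y^k = 3.0, reduced costs: (-3.0, 2.0)
  x^k = (5.0, 0.0), subgradient = b - a^T x = 0.0
  y^{k+1} = 3.0 + 0.1*0.0 = 3.0
Dual objective at y_4 = 3.0: reduced costs (-3.0, 2.0), box minimizer x = (5.0, 0.0)
g(y_4) = b*y + (c1 - a1*y)*x1 + (c2 - a2*y)*x2 = 15*3.0 + (-3.0)*5.0 + 2.0*0.0 = 45.0 - 15.0 + 0.0 = 30.0


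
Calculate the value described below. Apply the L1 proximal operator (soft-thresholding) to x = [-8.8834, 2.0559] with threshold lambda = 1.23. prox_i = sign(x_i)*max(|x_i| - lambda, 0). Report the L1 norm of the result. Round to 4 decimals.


Soft-thresholding with lambda = 1.23:
prox(-8.8834) = sign(-8.8834)*max(|-8.8834| - 1.23, 0) = -7.6534
prox(2.0559) = sign(2.0559)*max(|2.0559| - 1.23, 0) = 0.8259
prox(x) = [-7.6534, 0.8259]
||prox(x)||_1 = 7.6534 + 0.8259 = 8.4793


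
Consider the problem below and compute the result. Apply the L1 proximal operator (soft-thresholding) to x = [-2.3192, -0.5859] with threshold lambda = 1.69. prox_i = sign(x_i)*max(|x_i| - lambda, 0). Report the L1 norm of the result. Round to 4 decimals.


Soft-thresholding with lambda = 1.69:
prox(-2.3192) = sign(-2.3192)*max(|-2.3192| - 1.69, 0) = -0.6292
prox(-0.5859) = sign(-0.5859)*max(|-0.5859| - 1.69, 0) = 0.0
prox(x) = [-0.6292, 0.0]
||prox(x)||_1 = 0.6292 + 0.0 = 0.6292


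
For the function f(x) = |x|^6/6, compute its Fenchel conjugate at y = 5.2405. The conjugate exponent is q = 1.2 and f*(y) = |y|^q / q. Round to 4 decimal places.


The conjugate exponent q satisfies 1/p + 1/q = 1.
p = 6, so q = 6/(6 - 1) = 1.2
|y|^q = 5.2405^1.2 = 7.2987
f*(5.2405) = 7.2987 / 1.2 = 6.0823


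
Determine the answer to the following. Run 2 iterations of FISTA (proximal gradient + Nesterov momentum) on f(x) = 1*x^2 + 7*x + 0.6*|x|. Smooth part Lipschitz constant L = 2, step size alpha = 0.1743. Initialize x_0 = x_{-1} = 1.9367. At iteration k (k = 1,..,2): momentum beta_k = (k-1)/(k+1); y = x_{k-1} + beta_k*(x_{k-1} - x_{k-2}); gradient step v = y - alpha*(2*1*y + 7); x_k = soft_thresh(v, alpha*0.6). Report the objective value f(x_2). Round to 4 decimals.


FISTA on f(x) = 1*x^2 + 7*x + 0.6*|x|
L = 2, alpha = 0.1743
Iteration 1: beta = 0.0, y = 1.9367 + 0.0*(1.9367 - 1.9367) = 1.9367
  grad(y) = 10.8734, v = y - alpha*grad = 0.0415
  prox(v) = soft_thresh(0.0415, 0.1046) = 0.0
Iteration 2: beta = 0.3333, y = 0.0 + 0.3333*(0.0 - 1.9367) = -0.6456
  grad(y) = 5.7089, v = y - alpha*grad = -1.6406
  prox(v) = soft_thresh(-1.6406, 0.1046) = -1.536
f(x_2) = 1*(-1.536)^2 + 7*(-1.536) + 0.6*|-1.536| = -7.4712


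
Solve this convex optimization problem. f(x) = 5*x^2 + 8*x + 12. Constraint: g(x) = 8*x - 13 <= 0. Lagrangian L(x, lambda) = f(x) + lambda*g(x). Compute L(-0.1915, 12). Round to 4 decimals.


Step 1: Evaluate f(x).
f(-0.1915) = 5*(-0.1915)^2 + 8*(-0.1915) + 12 = 10.6514
Step 2: Evaluate g(x).
g(-0.1915) = 8*-0.1915 - 13 = -14.532
Step 3: Compute Lagrangian.
L = 10.6514 + 12*-14.532 = -163.7326


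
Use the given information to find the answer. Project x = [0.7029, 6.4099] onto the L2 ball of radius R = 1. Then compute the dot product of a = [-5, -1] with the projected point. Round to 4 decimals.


Step 1: Compute ||x|| (intermediates to 6 decimals).
||x|| = sqrt(0.7029^2 + 6.4099^2) = 6.448324
Step 2: Project.
Since ||x|| > R, scale = R/||x|| = 1/6.448324 = 0.155079, proj(x) = scale * x
proj(x) = [0.109005, 0.994041]
Step 3: Dot product.
a^T * proj(x) = -5*0.109005 - 1*0.994041 = -1.5391


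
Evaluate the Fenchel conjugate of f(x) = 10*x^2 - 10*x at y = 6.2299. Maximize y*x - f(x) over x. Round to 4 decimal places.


f*(y) = sup_x {y*x - a*x^2 - b*x} = sup_x {(y-b)*x - a*x^2}
FOC: (y - b) - 2a*x = 0 => x* = (y - b)/(2a)
x* = (6.2299 + 10)/(2*10) = 0.8115
f*(6.2299) = (y-b)^2/(4a) = (6.2299 + 10)^2/(4*10)
= 263.4097/40 = 6.5852


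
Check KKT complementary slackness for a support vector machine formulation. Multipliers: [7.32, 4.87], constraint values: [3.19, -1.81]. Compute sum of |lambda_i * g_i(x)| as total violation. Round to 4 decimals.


KKT complementary slackness check:
lambda_1 * g_1 = 7.32 * 3.19 = 23.3508
lambda_2 * g_2 = 4.87 * -1.81 = -8.8147
Total violation = 23.3508 + 8.8147 = 32.1655


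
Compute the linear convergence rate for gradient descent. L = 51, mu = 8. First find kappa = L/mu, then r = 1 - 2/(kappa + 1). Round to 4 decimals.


Step 1: Compute the condition number.
kappa = L/mu = 51/8 = 6.375
Step 2: Compute the convergence rate.
r = 1 - 2/(kappa + 1) = 1 - 2*mu/(L + mu) = (L - mu)/(L + mu) = 43/59 = 0.7288


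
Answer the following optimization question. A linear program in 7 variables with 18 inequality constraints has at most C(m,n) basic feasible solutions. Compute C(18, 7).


Each vertex corresponds to some choice of n active constraints out of m, so the number of vertices is at most C(m, n) = m! / (n!(m-n)!).
m = 18, n = 7
Numerator: 18 * 17 * 16 * 15 * 14 * 13 * 12
Denominator: 7! = 5040
C(18, 7) = 31824


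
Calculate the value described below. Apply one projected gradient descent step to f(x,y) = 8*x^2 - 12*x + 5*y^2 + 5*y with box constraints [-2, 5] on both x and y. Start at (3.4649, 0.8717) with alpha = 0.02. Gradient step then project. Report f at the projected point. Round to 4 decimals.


Step 1: Compute gradient at (3.4649, 0.8717).
grad_x = 2*8*3.4649 - 12 = 43.4384
grad_y = 2*5*0.8717 + 5 = 13.717
Step 2: Gradient step.
x_raw = 3.4649 - 0.02*43.4384 = 2.5961
y_raw = 0.8717 - 0.02*13.717 = 0.5974
Step 3: Project onto [-2, 5].
x_proj = clip(2.5961) = 2.5961
y_proj = clip(0.5974) = 0.5974
Step 4: Evaluate f.
f(2.5961, 0.5974) = 27.5366


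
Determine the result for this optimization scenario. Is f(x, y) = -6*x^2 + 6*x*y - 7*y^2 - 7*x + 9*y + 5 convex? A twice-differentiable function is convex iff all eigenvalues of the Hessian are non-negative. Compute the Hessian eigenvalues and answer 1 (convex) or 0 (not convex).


The Hessian of f(x,y) = -6*x^2 + 6*x*y - 7*y^2 - 7*x + 9*y + 5 is:
H = [[-12, 6], [6, -14]]
Trace = -12 - 14 = -26
Determinant = -12*-14 - (6)^2 = 132
Discriminant = (-26)^2 - 4*132 = 148.0
Eigenvalues: lambda_1 = -19.0828, lambda_2 = -6.9172
The function is not convex.

0


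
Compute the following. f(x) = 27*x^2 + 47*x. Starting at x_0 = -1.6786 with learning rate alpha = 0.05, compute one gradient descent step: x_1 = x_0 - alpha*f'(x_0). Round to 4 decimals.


We compute the gradient at x_0 and apply the update.
f'(x) = 54*x + 47
f'(-1.6786) = 54*-1.6786 + 47 = -43.6444
x_1 = -1.6786 - 0.05*-43.6444 = 0.5036


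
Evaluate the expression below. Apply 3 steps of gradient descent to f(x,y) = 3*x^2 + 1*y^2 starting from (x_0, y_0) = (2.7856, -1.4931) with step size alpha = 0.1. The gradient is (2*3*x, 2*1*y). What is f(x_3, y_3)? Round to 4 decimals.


Gradient descent on f(x,y) = 3*x^2 + 1*y^2.
Starting point: (2.7856, -1.4931), alpha = 0.1
Step 1: grad_x = 2*3*2.7856 = 16.7136, grad_y = 2*1*-1.4931 = -2.9862
  x_1 = 2.7856 - 0.1*16.7136 = 1.1142
  y_1 = -1.4931 - 0.1*-2.9862 = -1.1945
Step 2: grad_x = 2*3*1.1142 = 6.6854, grad_y = 2*1*-1.1945 = -2.389
  x_2 = 1.1142 - 0.1*6.6854 = 0.4457
  y_2 = -1.1945 - 0.1*-2.389 = -0.9556
Step 3: grad_x = 2*3*0.4457 = 2.6742, grad_y = 2*1*-0.9556 = -1.9112
  x_3 = 0.4457 - 0.1*2.6742 = 0.1783
  y_3 = -0.9556 - 0.1*-1.9112 = -0.7645
f(0.1783, -0.7645) = 3*0.1783^2 + 1*(-0.7645)^2 = 0.6798


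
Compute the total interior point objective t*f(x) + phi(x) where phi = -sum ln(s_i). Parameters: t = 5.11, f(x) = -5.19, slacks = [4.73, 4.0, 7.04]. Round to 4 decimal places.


Step 1: Compute log-barrier.
ln values: [1.5539, 1.3863, 1.9516]
phi = -(1.5539 + 1.3863 + 1.9516) = -4.8918
Step 2: Compute augmented objective.
t*f(x) = 5.11*-5.19 = -26.5209
Total = -26.5209 - 4.8918 = -31.4127


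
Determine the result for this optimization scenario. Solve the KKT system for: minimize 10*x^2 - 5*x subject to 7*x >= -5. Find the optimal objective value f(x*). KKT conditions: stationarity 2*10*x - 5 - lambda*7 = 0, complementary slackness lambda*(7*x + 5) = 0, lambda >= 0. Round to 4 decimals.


Step 1: Try lambda = 0 (constraint inactive).
Stationarity: 2*10*x - 5 = 0
x* = 5/(2*10) = 0.25
Check constraint: 7*0.25 = 1.75 >= -5 -- satisfied.
Step 2: Compute optimal value.
f(x*) = 10*0.25^2 - 5*0.25 = -0.625


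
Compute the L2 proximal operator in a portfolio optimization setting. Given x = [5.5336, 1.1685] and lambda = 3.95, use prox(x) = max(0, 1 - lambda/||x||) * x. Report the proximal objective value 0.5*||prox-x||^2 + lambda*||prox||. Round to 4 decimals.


Step 1: Compute ||x||.
||x|| = 5.6556
Step 2: Compute scaling factor.
scale = max(0, 1 - 3.95/5.6556) = 0.3016
Step 3: prox(x) = [1.6688, 0.3524]
||prox(x)|| = 1.7056
Step 4: Proximal objective.
0.5*||prox-x||^2 = 7.8013
lambda*||prox|| = 6.7371
Total = 14.5385


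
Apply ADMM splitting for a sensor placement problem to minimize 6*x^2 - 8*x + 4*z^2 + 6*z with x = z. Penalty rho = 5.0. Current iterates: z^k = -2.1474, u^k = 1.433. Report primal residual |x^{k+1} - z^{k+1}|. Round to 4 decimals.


ADMM iteration with rho = 5.0, z^k = -2.1474, u^k = 1.433
Step 1: x-update.
Minimize 6*x^2 - 8*x + (5.0/2)*(x + 2.1474 + 1.433)^2
FOC: (2*6 + 5.0)*x = 8 + 5.0*(-2.1474 - 1.433)
x^{k+1} = -0.5825
Step 2: z-update.
Minimize 4*z^2 + 6*z + (5.0/2)*(-0.5825 - z + 1.433)^2
FOC: (2*4 + 5.0)*z = -6 + 5.0*(-0.5825 + 1.433)
z^{k+1} = -0.1344
Step 3: u-update.
u^{k+1} = 1.433 - 0.5825 + 0.1344 = 0.9849
Step 4: Primal residual = |-0.5825 + 0.1344| = 0.4481


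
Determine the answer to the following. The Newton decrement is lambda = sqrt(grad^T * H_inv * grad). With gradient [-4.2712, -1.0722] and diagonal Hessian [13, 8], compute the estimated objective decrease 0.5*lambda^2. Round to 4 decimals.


Step 1: H is diagonal, so H^(-1) * g = [-0.3286, -0.134].
Step 2: g^T H^(-1) g = sum_i g_i^2 / H_ii
  = (-4.2712)^2/13 + (-1.0722)^2/8
  = 1.4033 + 0.1437 = 1.547
Step 3: Objective decrease = 0.5 * g^T H^(-1) g = 0.7735


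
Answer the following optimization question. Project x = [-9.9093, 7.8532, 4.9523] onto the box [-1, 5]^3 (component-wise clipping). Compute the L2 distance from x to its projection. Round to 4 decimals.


Project each component onto [-1, 5].
clip(-9.9093) = -1.0, clip(7.8532) = 5.0, clip(4.9523) = 4.9523
Projection = [-1.0, 5.0, 4.9523]
Squared diffs: [79.3756, 8.1408, 0.0]
Distance = sqrt(87.5164) = 9.355


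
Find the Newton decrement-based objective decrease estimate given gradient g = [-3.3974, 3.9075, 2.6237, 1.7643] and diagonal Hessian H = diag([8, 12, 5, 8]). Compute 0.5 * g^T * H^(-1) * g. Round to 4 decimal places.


Step 1: H is diagonal, so H^(-1) * g = [-0.4247, 0.3256, 0.5247, 0.2205].
Step 2: g^T H^(-1) g = sum_i g_i^2 / H_ii
  = (-3.3974)^2/8 + (3.9075)^2/12 + (2.6237)^2/5 + (1.7643)^2/8
  = 1.4428 + 1.2724 + 1.3768 + 0.3891 = 4.481
Step 3: Objective decrease = 0.5 * g^T H^(-1) g = 2.2405


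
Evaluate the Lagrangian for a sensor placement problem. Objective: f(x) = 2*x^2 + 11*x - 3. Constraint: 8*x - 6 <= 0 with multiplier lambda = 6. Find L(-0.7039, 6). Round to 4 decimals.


Step 1: Evaluate f(x).
f(-0.7039) = 2*(-0.7039)^2 + 11*(-0.7039) - 3 = -9.7519
Step 2: Evaluate g(x).
g(-0.7039) = 8*-0.7039 - 6 = -11.6312
Step 3: Compute Lagrangian.
L = -9.7519 + 6*-11.6312 = -79.5391


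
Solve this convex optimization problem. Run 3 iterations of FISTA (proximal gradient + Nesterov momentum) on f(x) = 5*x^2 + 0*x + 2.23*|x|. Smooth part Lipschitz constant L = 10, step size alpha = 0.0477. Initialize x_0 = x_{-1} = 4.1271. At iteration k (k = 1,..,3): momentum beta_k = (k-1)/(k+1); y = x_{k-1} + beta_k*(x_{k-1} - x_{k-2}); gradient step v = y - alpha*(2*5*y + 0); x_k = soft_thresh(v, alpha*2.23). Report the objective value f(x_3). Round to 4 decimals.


FISTA on f(x) = 5*x^2 + 0*x + 2.23*|x|
L = 10, alpha = 0.0477
Iteration 1: beta = 0.0, y = 4.1271 + 0.0*(4.1271 - 4.1271) = 4.1271
  grad(y) = 41.271, v = y - alpha*grad = 2.1585
  prox(v) = soft_thresh(2.1585, 0.1064) = 2.0521
Iteration 2: beta = 0.3333, y = 2.0521 + 0.3333*(2.0521 - 4.1271) = 1.3604
  grad(y) = 13.6044, v = y - alpha*grad = 0.7115
  prox(v) = soft_thresh(0.7115, 0.1064) = 0.6051
Iteration 3: beta = 0.5, y = 0.6051 + 0.5*(0.6051 - 2.0521) = -0.1183
  grad(y) = -1.1835, v = y - alpha*grad = -0.0619
  prox(v) = soft_thresh(-0.0619, 0.1064) = 0.0
f(x_3) = 5*0.0^2 + 0*0.0 + 2.23*|0.0| = 0.0


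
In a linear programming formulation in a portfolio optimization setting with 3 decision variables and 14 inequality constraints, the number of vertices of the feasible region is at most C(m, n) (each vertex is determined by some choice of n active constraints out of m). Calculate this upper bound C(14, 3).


Each vertex corresponds to some choice of n active constraints out of m, so the number of vertices is at most C(m, n) = m! / (n!(m-n)!).
m = 14, n = 3
Numerator: 14 * 13 * 12
Denominator: 3! = 6
C(14, 3) = 364


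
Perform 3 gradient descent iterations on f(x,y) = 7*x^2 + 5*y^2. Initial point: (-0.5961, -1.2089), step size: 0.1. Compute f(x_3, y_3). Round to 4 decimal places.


Gradient descent on f(x,y) = 7*x^2 + 5*y^2.
Starting point: (-0.5961, -1.2089), alpha = 0.1
Step 1: grad_x = 2*7*-0.5961 = -8.3454, grad_y = 2*5*-1.2089 = -12.089
  x_1 = -0.5961 - 0.1*-8.3454 = 0.2384
  y_1 = -1.2089 - 0.1*-12.089 = 0.0
Step 2: grad_x = 2*7*0.2384 = 3.3382, grad_y = 2*5*0.0 = 0.0
  x_2 = 0.2384 - 0.1*3.3382 = -0.0954
  y_2 = 0.0 - 0.1*0.0 = 0.0
Step 3: grad_x = 2*7*-0.0954 = -1.3353, grad_y = 2*5*0.0 = 0.0
  x_3 = -0.0954 - 0.1*-1.3353 = 0.0382
  y_3 = 0.0 - 0.1*0.0 = 0.0
f(0.0382, 0.0) = 7*0.0382^2 + 5*0.0^2 = 0.0102


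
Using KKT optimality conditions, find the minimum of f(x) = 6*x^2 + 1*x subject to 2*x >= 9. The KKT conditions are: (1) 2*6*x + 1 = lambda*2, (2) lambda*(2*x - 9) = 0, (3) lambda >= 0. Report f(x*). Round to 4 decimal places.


Step 1: Try lambda = 0 (constraint inactive).
x_unc = -1/(2*6) = -0.0833
Check: 2*-0.0833 = -0.1666 < 9 -- violated!
Step 2: Constraint must be active: 2*x = 9
x* = 9/2 = 4.5
lambda = (2*6*4.5 + 1)/2 = 27.5
Step 3: Compute optimal value.
f(x*) = 6*4.5^2 + 1*4.5 = 126.0


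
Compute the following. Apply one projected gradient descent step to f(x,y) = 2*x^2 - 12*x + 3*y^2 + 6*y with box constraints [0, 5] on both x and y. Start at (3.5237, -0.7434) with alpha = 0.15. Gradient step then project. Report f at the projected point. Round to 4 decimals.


Step 1: Compute gradient at (3.5237, -0.7434).
grad_x = 2*2*3.5237 - 12 = 2.0948
grad_y = 2*3*-0.7434 + 6 = 1.5396
Step 2: Gradient step.
x_raw = 3.5237 - 0.15*2.0948 = 3.2095
y_raw = -0.7434 - 0.15*1.5396 = -0.9743
Step 3: Project onto [0, 5].
x_proj = clip(3.2095) = 3.2095
y_proj = clip(-0.9743) = 0.0
Step 4: Evaluate f.
f(3.2095, 0.0) = -17.9122


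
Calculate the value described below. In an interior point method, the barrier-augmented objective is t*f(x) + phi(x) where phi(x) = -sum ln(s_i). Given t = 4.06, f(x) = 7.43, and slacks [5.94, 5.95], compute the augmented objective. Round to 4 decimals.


Step 1: Compute log-barrier.
ln values: [1.7817, 1.7834]
phi = -(1.7817 + 1.7834) = -3.5651
Step 2: Compute augmented objective.
t*f(x) = 4.06*7.43 = 30.1658
Total = 30.1658 - 3.5651 = 26.6007


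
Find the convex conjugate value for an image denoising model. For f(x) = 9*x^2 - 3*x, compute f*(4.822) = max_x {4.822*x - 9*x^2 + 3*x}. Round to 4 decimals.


f*(y) = sup_x {y*x - a*x^2 - b*x} = sup_x {(y-b)*x - a*x^2}
FOC: (y - b) - 2a*x = 0 => x* = (y - b)/(2a)
x* = (4.822 + 3)/(2*9) = 0.4346
f*(4.822) = (y-b)^2/(4a) = (4.822 + 3)^2/(4*9)
= 61.1837/36 = 1.6995


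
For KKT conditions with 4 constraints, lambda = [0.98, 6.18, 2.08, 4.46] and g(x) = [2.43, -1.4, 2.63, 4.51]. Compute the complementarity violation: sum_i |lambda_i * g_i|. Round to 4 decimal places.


KKT complementary slackness check:
lambda_1 * g_1 = 0.98 * 2.43 = 2.3814
lambda_2 * g_2 = 6.18 * -1.4 = -8.652
lambda_3 * g_3 = 2.08 * 2.63 = 5.4704
lambda_4 * g_4 = 4.46 * 4.51 = 20.1146
Total violation = 2.3814 + 8.652 + 5.4704 + 20.1146 = 36.6184


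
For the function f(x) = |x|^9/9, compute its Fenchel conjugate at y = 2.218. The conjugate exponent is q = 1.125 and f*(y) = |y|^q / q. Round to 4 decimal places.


The conjugate exponent q satisfies 1/p + 1/q = 1.
p = 9, so q = 9/(9 - 1) = 1.125
|y|^q = 2.218^1.125 = 2.4502
f*(2.218) = 2.4502 / 1.125 = 2.178


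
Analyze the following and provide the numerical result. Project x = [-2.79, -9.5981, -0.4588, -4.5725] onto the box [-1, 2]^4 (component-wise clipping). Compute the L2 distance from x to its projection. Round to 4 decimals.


Project each component onto [-1, 2].
clip(-2.79) = -1.0, clip(-9.5981) = -1.0, clip(-0.4588) = -0.4588, clip(-4.5725) = -1.0
Projection = [-1.0, -1.0, -0.4588, -1.0]
Squared diffs: [3.2041, 73.9273, 0.0, 12.7628]
Distance = sqrt(89.8942) = 9.4813


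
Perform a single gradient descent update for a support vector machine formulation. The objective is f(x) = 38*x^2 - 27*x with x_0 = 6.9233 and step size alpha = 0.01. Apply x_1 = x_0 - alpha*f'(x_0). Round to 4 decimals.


We compute the gradient at x_0 and apply the update.
f'(x) = 76*x - 27
f'(6.9233) = 76*6.9233 - 27 = 499.1708
x_1 = 6.9233 - 0.01*499.1708 = 1.9316


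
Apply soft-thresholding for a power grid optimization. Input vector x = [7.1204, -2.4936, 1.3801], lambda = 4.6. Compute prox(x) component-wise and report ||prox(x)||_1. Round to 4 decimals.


Soft-thresholding with lambda = 4.6:
prox(7.1204) = sign(7.1204)*max(|7.1204| - 4.6, 0) = 2.5204
prox(-2.4936) = sign(-2.4936)*max(|-2.4936| - 4.6, 0) = 0.0
prox(1.3801) = sign(1.3801)*max(|1.3801| - 4.6, 0) = 0.0
prox(x) = [2.5204, 0.0, 0.0]
||prox(x)||_1 = 2.5204 + 0.0 + 0.0 = 2.5204


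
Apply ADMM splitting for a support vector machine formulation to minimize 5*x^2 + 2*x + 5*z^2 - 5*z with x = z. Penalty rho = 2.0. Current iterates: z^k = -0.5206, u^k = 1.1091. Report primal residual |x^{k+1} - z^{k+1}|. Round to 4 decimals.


ADMM iteration with rho = 2.0, z^k = -0.5206, u^k = 1.1091
Step 1: x-update.
Minimize 5*x^2 + 2*x + (2.0/2)*(x + 0.5206 + 1.1091)^2
FOC: (2*5 + 2.0)*x = -2 + 2.0*(-0.5206 - 1.1091)
x^{k+1} = -0.4383
Step 2: z-update.
Minimize 5*z^2 - 5*z + (2.0/2)*(-0.4383 - z + 1.1091)^2
FOC: (2*5 + 2.0)*z = 5 + 2.0*(-0.4383 + 1.1091)
z^{k+1} = 0.5285
Step 3: u-update.
u^{k+1} = 1.1091 - 0.4383 - 0.5285 = 0.1423
Step 4: Primal residual = |-0.4383 - 0.5285| = 0.9668


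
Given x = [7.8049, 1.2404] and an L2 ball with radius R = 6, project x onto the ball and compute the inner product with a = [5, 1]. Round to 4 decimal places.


Step 1: Compute ||x|| (intermediates to 6 decimals).
||x|| = sqrt(7.8049^2 + 1.2404^2) = 7.902851
Step 2: Project.
Since ||x|| > R, scale = R/||x|| = 6/7.902851 = 0.75922, proj(x) = scale * x
proj(x) = [5.925636, 0.941736]
Step 3: Dot product.
a^T * proj(x) = 5*5.925636 + 1*0.941736 = 30.5699


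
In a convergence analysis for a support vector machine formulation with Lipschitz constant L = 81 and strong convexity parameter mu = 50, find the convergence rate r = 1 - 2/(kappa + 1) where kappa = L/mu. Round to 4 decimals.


Step 1: Compute the condition number.
kappa = L/mu = 81/50 = 1.62
Step 2: Compute the convergence rate.
r = 1 - 2/(kappa + 1) = 1 - 2*mu/(L + mu) = (L - mu)/(L + mu) = 31/131 = 0.2366


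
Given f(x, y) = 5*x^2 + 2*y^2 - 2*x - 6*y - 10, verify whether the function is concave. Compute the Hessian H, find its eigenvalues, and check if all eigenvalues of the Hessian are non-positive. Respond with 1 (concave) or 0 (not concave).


The Hessian of f(x,y) = 5*x^2 + 2*y^2 - 2*x - 6*y - 10 is:
H = [[10, 0], [0, 4]]
Trace = 10 + 4 = 14
Determinant = 10*4 - (0)^2 = 40
Discriminant = (14)^2 - 4*40 = 36.0
Eigenvalues: lambda_1 = 4.0, lambda_2 = 10.0
The function is not concave.

0


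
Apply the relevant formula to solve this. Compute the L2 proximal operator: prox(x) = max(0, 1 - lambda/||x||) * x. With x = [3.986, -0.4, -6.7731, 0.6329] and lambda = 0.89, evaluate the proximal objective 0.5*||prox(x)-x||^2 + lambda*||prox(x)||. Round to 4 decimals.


Step 1: Compute ||x||.
||x|| = 7.8945
Step 2: Compute scaling factor.
scale = max(0, 1 - 0.89/7.8945) = 0.8873
Step 3: prox(x) = [3.5366, -0.3549, -6.0095, 0.5615]
||prox(x)|| = 7.0045
Step 4: Proximal objective.
0.5*||prox-x||^2 = 0.3961
lambda*||prox|| = 6.234
Total = 6.6301


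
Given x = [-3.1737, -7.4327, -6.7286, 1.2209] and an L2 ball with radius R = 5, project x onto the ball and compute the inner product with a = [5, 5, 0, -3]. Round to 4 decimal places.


Step 1: Compute ||x|| (intermediates to 6 decimals).
||x|| = sqrt((-3.1737)^2 + (-7.4327)^2 + (-6.7286)^2 + 1.2209^2) = 10.586881
Step 2: Project.
Since ||x|| > R, scale = R/||x|| = 5/10.586881 = 0.472283, proj(x) = scale * x
proj(x) = [-1.498885, -3.510338, -3.177803, 0.57661]
Step 3: Dot product.
a^T * proj(x) = 5*(-1.498885) + 5*(-3.510338) + 0*(-3.177803) - 3*0.57661 = -26.7759


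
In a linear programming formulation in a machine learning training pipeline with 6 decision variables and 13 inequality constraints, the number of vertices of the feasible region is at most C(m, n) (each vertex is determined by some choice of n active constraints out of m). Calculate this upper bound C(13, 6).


Each vertex corresponds to some choice of n active constraints out of m, so the number of vertices is at most C(m, n) = m! / (n!(m-n)!).
m = 13, n = 6
Numerator: 13 * 12 * 11 * 10 * 9 * 8
Denominator: 6! = 720
C(13, 6) = 1716


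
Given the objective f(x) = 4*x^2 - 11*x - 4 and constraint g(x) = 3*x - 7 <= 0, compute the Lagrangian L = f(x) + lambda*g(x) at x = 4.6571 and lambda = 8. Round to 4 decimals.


Step 1: Evaluate f(x).
f(4.6571) = 4*4.6571^2 - 11*4.6571 - 4 = 31.5262
Step 2: Evaluate g(x).
g(4.6571) = 3*4.6571 - 7 = 6.9713
Step 3: Compute Lagrangian.
L = 31.5262 + 8*6.9713 = 87.2966


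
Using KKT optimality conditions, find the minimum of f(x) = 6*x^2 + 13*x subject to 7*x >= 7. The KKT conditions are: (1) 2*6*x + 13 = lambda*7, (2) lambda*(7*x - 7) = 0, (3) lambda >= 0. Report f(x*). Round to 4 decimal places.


Step 1: Try lambda = 0 (constraint inactive).
x_unc = -13/(2*6) = -1.0833
Check: 7*-1.0833 = -7.5831 < 7 -- violated!
Step 2: Constraint must be active: 7*x = 7
x* = 7/7 = 1.0
lambda = (2*6*1.0 + 13)/7 = 3.5714
Step 3: Compute optimal value.
f(x*) = 6*1.0^2 + 13*1.0 = 19.0


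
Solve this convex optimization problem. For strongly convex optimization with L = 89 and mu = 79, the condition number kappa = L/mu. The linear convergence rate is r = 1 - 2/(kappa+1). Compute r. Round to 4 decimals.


Step 1: Compute the condition number.
kappa = L/mu = 89/79 = 1.1266
Step 2: Compute the convergence rate.
r = 1 - 2/(kappa + 1) = 1 - 2*mu/(L + mu) = (L - mu)/(L + mu) = 10/168 = 0.0595


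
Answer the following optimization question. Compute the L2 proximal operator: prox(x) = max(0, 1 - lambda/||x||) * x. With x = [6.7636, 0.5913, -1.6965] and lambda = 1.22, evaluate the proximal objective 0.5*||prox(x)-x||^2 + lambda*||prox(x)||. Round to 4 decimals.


Step 1: Compute ||x||.
||x|| = 6.9981
Step 2: Compute scaling factor.
scale = max(0, 1 - 1.22/6.9981) = 0.8257
Step 3: prox(x) = [5.5845, 0.4882, -1.4007]
||prox(x)|| = 5.7781
Step 4: Proximal objective.
0.5*||prox-x||^2 = 0.7442
lambda*||prox|| = 7.0493
Total = 7.7935


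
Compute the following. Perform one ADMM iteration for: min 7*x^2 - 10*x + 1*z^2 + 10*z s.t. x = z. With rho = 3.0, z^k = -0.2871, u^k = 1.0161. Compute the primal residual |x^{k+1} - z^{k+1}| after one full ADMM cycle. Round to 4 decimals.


ADMM iteration with rho = 3.0, z^k = -0.2871, u^k = 1.0161
Step 1: x-update.
Minimize 7*x^2 - 10*x + (3.0/2)*(x + 0.2871 + 1.0161)^2
FOC: (2*7 + 3.0)*x = 10 + 3.0*(-0.2871 - 1.0161)
x^{k+1} = 0.3583
Step 2: z-update.
Minimize 1*z^2 + 10*z + (3.0/2)*(0.3583 - z + 1.0161)^2
FOC: (2*1 + 3.0)*z = -10 + 3.0*(0.3583 + 1.0161)
z^{k+1} = -1.1754
Step 3: u-update.
u^{k+1} = 1.0161 + 0.3583 + 1.1754 = 2.5497
Step 4: Primal residual = |0.3583 + 1.1754| = 1.5336


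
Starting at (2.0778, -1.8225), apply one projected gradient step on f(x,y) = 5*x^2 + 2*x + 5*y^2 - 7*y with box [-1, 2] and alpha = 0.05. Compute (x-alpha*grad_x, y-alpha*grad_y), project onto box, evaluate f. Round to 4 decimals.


Step 1: Compute gradient at (2.0778, -1.8225).
grad_x = 2*5*2.0778 + 2 = 22.778
grad_y = 2*5*-1.8225 - 7 = -25.225
Step 2: Gradient step.
x_raw = 2.0778 - 0.05*22.778 = 0.9389
y_raw = -1.8225 - 0.05*-25.225 = -0.5613
Step 3: Project onto [-1, 2].
x_proj = clip(0.9389) = 0.9389
y_proj = clip(-0.5613) = -0.5613
Step 4: Evaluate f.
f(0.9389, -0.5613) = 11.7892


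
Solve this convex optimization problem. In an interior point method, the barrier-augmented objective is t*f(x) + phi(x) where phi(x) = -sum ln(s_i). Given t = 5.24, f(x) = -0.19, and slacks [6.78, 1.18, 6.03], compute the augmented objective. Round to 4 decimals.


Step 1: Compute log-barrier.
ln values: [1.914, 0.1655, 1.7967]
phi = -(1.914 + 0.1655 + 1.7967) = -3.8762
Step 2: Compute augmented objective.
t*f(x) = 5.24*-0.19 = -0.9956
Total = -0.9956 - 3.8762 = -4.8718


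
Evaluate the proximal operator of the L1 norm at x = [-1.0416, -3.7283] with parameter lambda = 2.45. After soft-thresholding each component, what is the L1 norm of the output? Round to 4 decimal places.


Soft-thresholding with lambda = 2.45:
prox(-1.0416) = sign(-1.0416)*max(|-1.0416| - 2.45, 0) = 0.0
prox(-3.7283) = sign(-3.7283)*max(|-3.7283| - 2.45, 0) = -1.2783
prox(x) = [0.0, -1.2783]
||prox(x)||_1 = 0.0 + 1.2783 = 1.2783


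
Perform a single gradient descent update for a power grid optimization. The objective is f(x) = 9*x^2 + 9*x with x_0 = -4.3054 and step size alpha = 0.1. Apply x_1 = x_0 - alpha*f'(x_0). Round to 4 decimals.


We compute the gradient at x_0 and apply the update.
f'(x) = 18*x + 9
f'(-4.3054) = 18*-4.3054 + 9 = -68.4972
x_1 = -4.3054 - 0.1*-68.4972 = 2.5443


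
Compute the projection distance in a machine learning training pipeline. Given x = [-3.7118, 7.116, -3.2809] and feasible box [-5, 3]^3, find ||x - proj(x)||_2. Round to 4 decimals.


Project each component onto [-5, 3].
clip(-3.7118) = -3.7118, clip(7.116) = 3.0, clip(-3.2809) = -3.2809
Projection = [-3.7118, 3.0, -3.2809]
Squared diffs: [0.0, 16.9415, 0.0]
Distance = sqrt(16.9415) = 4.116


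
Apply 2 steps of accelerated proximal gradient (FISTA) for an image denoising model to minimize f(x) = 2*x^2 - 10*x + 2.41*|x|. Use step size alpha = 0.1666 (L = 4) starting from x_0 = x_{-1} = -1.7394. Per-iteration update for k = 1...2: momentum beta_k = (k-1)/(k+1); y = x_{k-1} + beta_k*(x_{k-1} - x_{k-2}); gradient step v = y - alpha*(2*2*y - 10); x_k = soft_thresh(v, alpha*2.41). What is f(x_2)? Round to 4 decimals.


FISTA on f(x) = 2*x^2 - 10*x + 2.41*|x|
L = 4, alpha = 0.1666
Iteration 1: beta = 0.0, y = -1.7394 + 0.0*(-1.7394 + 1.7394) = -1.7394
  grad(y) = -16.9576, v = y - alpha*grad = 1.0857
  prox(v) = soft_thresh(1.0857, 0.4015) = 0.6842
Iteration 2: beta = 0.3333, y = 0.6842 + 0.3333*(0.6842 + 1.7394) = 1.4921
  grad(y) = -4.0316, v = y - alpha*grad = 2.1638
  prox(v) = soft_thresh(2.1638, 0.4015) = 1.7623
f(x_2) = 2*1.7623^2 - 10*1.7623 + 2.41*|1.7623| = -7.1644


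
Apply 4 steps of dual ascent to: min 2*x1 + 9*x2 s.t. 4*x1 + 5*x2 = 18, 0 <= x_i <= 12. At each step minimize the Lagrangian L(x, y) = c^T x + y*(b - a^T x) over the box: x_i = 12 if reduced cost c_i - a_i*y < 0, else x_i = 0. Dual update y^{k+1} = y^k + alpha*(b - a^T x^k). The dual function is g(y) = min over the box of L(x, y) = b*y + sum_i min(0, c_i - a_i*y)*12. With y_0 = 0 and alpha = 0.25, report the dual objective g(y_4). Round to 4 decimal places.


Dual ascent for LP: min 2*x1 + 9*x2, 4*x1 + 5*x2 = 18, 0 <= x_i <= 12
Step 1: y^k = 0.0, reduced costs: (2.0, 9.0)
  x^k = (0.0, 0.0), subgradient = b - a^T x = 18.0
  y^{k+1} = 0.0 + 0.25*18.0 = 4.5
Step 2: y^k = 4.5, reduced costs: (-16.0, -13.5)
  x^k = (12.0, 12.0), subgradient = b - a^T x = -90.0
  y^{k+1} = 4.5 + 0.25*-90.0 = -18.0
Step 3: y^k = -18.0, reduced costs: (74.0, 99.0)
  x^k = (0.0, 0.0), subgradient = b - a^T x = 18.0
  y^{k+1} = -18.0 + 0.25*18.0 = -13.5
Step 4: y^k = -13.5, reduced costs: (56.0, 76.5)
  x^k = (0.0, 0.0), subgradient = b - a^T x = 18.0
  y^{k+1} = -13.5 + 0.25*18.0 = -9.0
Dual objective at y_4 = -9.0: reduced costs (38.0, 54.0), box minimizer x = (0.0, 0.0)
g(y_4) = b*y + (c1 - a1*y)*x1 + (c2 - a2*y)*x2 = 18*(-9.0) + 38.0*0.0 + 54.0*0.0 = -162.0 + 0.0 + 0.0 = -162.0
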